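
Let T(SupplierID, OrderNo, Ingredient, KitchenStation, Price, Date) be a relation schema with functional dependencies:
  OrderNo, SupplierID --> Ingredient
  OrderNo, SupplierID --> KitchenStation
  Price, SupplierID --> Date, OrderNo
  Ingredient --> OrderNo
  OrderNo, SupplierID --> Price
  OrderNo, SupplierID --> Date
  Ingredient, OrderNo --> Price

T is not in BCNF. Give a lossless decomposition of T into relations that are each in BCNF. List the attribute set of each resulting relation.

Candidate keys of the original relation: {Ingredient, SupplierID}, {OrderNo, SupplierID}, {Price, SupplierID}.
In {Date, Ingredient, KitchenStation, OrderNo, Price, SupplierID}, {Ingredient} is not a superkey ({Ingredient}⁺ restricted to this set is {Ingredient, OrderNo, Price}), so split on Ingredient --> OrderNo, Price into {Ingredient, OrderNo, Price} and {Date, Ingredient, KitchenStation, SupplierID}.
{Ingredient, OrderNo, Price} has no BCNF violation.
{Date, Ingredient, KitchenStation, SupplierID} has no BCNF violation.

{Date, Ingredient, KitchenStation, SupplierID}; {Ingredient, OrderNo, Price}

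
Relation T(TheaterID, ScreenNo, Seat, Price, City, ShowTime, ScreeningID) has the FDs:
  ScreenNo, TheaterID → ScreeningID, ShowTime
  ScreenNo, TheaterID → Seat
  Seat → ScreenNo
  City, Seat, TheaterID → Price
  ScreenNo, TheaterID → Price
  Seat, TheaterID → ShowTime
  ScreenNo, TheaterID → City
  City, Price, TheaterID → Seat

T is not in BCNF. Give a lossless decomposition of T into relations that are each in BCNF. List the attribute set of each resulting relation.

Candidate keys of the original relation: {City, Price, TheaterID}, {ScreenNo, TheaterID}, {Seat, TheaterID}.
In {City, Price, ScreenNo, ScreeningID, Seat, ShowTime, TheaterID}, {Seat} is not a superkey ({Seat}⁺ restricted to this set is {ScreenNo, Seat}), so split on Seat → ScreenNo into {ScreenNo, Seat} and {City, Price, ScreeningID, Seat, ShowTime, TheaterID}.
{ScreenNo, Seat} is in BCNF.
{City, Price, ScreeningID, Seat, ShowTime, TheaterID} is in BCNF.

{City, Price, ScreeningID, Seat, ShowTime, TheaterID}; {ScreenNo, Seat}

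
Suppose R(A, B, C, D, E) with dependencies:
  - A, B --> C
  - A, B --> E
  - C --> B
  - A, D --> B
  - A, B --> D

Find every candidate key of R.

No FD produces {A}, so it must be in every candidate key.
{A, B}⁺ = {A, B, C, D, E}, which is every attribute, so {A, B} is a candidate key.
{A, C}⁺ = {A, B, C, D, E}, which is every attribute, so {A, C} is a candidate key.
{A, D}⁺ = {A, B, C, D, E}, which is every attribute, so {A, D} is a candidate key.
These are minimal and exhaustive — every other superkey contains one of them.

{A, B}, {A, C}, {A, D}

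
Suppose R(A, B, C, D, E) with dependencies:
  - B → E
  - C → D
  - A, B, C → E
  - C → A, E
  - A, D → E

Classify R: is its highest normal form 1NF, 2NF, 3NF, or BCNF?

Candidate key: {B, C}. Prime attributes: {B, C}.
For B → E we have {B}⁺ = {B, E}; {B} is not a superkey, so BCNF fails.
Because {E} is non-prime and the left side of B → E is not a superkey, the relation is not in 3NF.
Since {B} ⊂ {B, C} and {B}⁺ ⊇ {E} with {E} non-prime, there is a partial dependency; 2NF fails.

1NF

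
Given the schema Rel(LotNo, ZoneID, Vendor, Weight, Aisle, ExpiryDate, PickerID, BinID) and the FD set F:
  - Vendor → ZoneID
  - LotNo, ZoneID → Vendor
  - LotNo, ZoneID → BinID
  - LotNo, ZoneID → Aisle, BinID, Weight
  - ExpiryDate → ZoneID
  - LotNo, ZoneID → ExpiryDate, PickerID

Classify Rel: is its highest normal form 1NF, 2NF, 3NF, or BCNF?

Candidate keys: {ExpiryDate, LotNo}, {LotNo, Vendor}, {LotNo, ZoneID}. Prime attributes: {ExpiryDate, LotNo, Vendor, ZoneID}.
For Vendor → ZoneID we have {Vendor}⁺ = {Vendor, ZoneID}; {Vendor} is not a superkey, so BCNF fails.
Its right-hand attributes {ZoneID} are all prime, as are those of every other non-superkey FD — the relation is in 3NF.

3NF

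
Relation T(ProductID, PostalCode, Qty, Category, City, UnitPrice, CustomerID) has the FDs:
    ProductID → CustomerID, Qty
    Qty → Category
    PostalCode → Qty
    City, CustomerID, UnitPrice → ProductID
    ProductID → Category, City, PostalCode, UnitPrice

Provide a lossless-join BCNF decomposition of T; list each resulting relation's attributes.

Candidate keys of the original relation: {City, CustomerID, UnitPrice}, {ProductID}.
Within {Category, City, CustomerID, PostalCode, ProductID, Qty, UnitPrice}: {Qty}⁺ ∩ {Category, City, CustomerID, PostalCode, ProductID, Qty, UnitPrice} = {Category, Qty}, not the whole set, so Qty → Category violates BCNF; decompose into {Category, Qty} and {City, CustomerID, PostalCode, ProductID, Qty, UnitPrice}.
{Category, Qty} has no BCNF violation.
Within {City, CustomerID, PostalCode, ProductID, Qty, UnitPrice}: {PostalCode}⁺ ∩ {City, CustomerID, PostalCode, ProductID, Qty, UnitPrice} = {PostalCode, Qty}, not the whole set, so PostalCode → Qty violates BCNF; decompose into {PostalCode, Qty} and {City, CustomerID, PostalCode, ProductID, UnitPrice}.
{PostalCode, Qty} has no BCNF violation.
{City, CustomerID, PostalCode, ProductID, UnitPrice} has no BCNF violation.

{Category, Qty}; {City, CustomerID, PostalCode, ProductID, UnitPrice}; {PostalCode, Qty}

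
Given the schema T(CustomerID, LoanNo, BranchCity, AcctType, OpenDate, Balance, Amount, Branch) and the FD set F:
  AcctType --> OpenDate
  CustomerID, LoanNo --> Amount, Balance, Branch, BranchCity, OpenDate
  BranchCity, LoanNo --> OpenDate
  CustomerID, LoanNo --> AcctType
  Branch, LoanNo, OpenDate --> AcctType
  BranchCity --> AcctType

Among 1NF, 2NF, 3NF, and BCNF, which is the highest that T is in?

Candidate key: {CustomerID, LoanNo}. Prime attributes: {CustomerID, LoanNo}.
For AcctType --> OpenDate we have {AcctType}⁺ = {AcctType, OpenDate}; {AcctType} is not a superkey, so BCNF fails.
Because {OpenDate} is non-prime and the left side of AcctType --> OpenDate is not a superkey, the relation is not in 3NF.
Checking every proper subset of each key, none determines a non-prime attribute — 2NF is satisfied.

2NF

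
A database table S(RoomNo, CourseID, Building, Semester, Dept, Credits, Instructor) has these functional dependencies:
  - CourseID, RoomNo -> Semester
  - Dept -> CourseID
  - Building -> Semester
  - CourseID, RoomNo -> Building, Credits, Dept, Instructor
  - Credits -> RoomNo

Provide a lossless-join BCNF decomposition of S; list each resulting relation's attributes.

Candidate keys of the original relation: {CourseID, Credits}, {CourseID, RoomNo}, {Credits, Dept}, {Dept, RoomNo}.
In {Building, CourseID, Credits, Dept, Instructor, RoomNo, Semester}, {Dept} is not a superkey ({Dept}⁺ restricted to this set is {CourseID, Dept}), so split on Dept -> CourseID into {CourseID, Dept} and {Building, Credits, Dept, Instructor, RoomNo, Semester}.
{CourseID, Dept}: every determinant is a superkey — BCNF.
In {Building, Credits, Dept, Instructor, RoomNo, Semester}, {Building} is not a superkey ({Building}⁺ restricted to this set is {Building, Semester}), so split on Building -> Semester into {Building, Semester} and {Building, Credits, Dept, Instructor, RoomNo}.
{Building, Semester}: every determinant is a superkey — BCNF.
In {Building, Credits, Dept, Instructor, RoomNo}, {Credits} is not a superkey ({Credits}⁺ restricted to this set is {Credits, RoomNo}), so split on Credits -> RoomNo into {Credits, RoomNo} and {Building, Credits, Dept, Instructor}.
{Credits, RoomNo}: every determinant is a superkey — BCNF.
{Building, Credits, Dept, Instructor}: every determinant is a superkey — BCNF.

{Building, Credits, Dept, Instructor}; {Building, Semester}; {CourseID, Dept}; {Credits, RoomNo}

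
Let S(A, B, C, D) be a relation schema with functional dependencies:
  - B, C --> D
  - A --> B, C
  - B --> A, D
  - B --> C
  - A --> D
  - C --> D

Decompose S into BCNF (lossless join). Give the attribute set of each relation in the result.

{A, B, C}; {C, D}

Candidate keys of the original relation: {A}, {B}.
In {A, B, C, D}, {C} is not a superkey ({C}⁺ restricted to this set is {C, D}), so split on C --> D into {C, D} and {A, B, C}.
{C, D} is in BCNF.
{A, B, C} is in BCNF.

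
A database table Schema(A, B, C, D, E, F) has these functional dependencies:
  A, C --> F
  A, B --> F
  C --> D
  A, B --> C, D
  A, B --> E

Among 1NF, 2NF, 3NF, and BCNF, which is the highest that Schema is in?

2NF

Candidate key: {A, B}. Prime attributes: {A, B}.
For A, C --> F we have {A, C}⁺ = {A, C, D, F}; {A, C} is not a superkey, so BCNF fails.
Because {F} is non-prime and the left side of A, C --> F is not a superkey, the relation is not in 3NF.
No proper subset of a key has a non-prime attribute in its closure, so there is no partial dependency; 2NF holds.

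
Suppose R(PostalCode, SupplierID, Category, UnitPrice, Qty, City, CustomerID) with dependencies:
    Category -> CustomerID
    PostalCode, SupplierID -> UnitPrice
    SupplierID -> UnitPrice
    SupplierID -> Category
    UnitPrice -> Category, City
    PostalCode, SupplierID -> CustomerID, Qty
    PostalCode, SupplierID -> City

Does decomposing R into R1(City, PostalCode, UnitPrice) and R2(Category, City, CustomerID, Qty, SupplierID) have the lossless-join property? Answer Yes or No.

The shared attributes are {City} and {City}⁺ = {City}.
The closure covers neither R1 nor R2 entirely; the join is not lossless.

No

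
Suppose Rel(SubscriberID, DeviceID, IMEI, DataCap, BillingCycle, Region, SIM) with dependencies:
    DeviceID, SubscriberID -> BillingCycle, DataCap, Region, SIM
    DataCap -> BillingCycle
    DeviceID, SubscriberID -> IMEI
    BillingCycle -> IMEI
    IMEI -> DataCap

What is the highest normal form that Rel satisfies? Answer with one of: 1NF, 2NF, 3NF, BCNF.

2NF

Candidate key: {DeviceID, SubscriberID}. Prime attributes: {DeviceID, SubscriberID}.
DataCap -> BillingCycle: {DataCap}⁺ = {BillingCycle, DataCap, IMEI}, which is not all of the attributes, so the left side is not a superkey — BCNF is violated.
DataCap -> BillingCycle determines the non-prime attribute {BillingCycle} from a non-superkey — 3NF is violated.
No non-prime attribute depends on a proper subset of any candidate key, so 2NF holds.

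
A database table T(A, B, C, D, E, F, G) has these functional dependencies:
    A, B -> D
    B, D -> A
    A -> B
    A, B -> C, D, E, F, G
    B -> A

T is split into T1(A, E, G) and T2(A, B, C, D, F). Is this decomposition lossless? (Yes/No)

Yes

T1 ∩ T2 = {A}; its closure under F is {A, B, C, D, E, F, G}.
This includes all of T1, so the common attributes are a superkey of T1 — the join is lossless.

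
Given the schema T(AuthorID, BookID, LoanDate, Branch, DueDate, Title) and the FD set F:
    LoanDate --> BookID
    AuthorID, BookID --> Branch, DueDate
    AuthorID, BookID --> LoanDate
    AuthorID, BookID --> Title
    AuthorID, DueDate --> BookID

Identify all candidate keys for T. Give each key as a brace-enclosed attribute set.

{AuthorID, BookID}, {AuthorID, DueDate}, {AuthorID, LoanDate}

{AuthorID} never appears on the right of any FD, so every key must include it.
{AuthorID, BookID}⁺ = {AuthorID, BookID, Branch, DueDate, LoanDate, Title}, which is every attribute, so {AuthorID, BookID} is a candidate key.
{AuthorID, DueDate}⁺ = {AuthorID, BookID, Branch, DueDate, LoanDate, Title}, which is every attribute, so {AuthorID, DueDate} is a candidate key.
{AuthorID, LoanDate}⁺ = {AuthorID, BookID, Branch, DueDate, LoanDate, Title}, which is every attribute, so {AuthorID, LoanDate} is a candidate key.
These are minimal and exhaustive — every other superkey contains one of them.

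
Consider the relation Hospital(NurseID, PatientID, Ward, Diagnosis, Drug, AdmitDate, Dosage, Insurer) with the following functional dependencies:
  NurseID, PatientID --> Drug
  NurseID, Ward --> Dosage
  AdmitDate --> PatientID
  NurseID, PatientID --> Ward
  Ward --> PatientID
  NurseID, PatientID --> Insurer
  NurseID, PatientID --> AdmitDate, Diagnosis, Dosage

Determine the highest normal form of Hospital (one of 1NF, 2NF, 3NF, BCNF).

3NF

Candidate keys: {AdmitDate, NurseID}, {NurseID, PatientID}, {NurseID, Ward}. Prime attributes: {AdmitDate, NurseID, PatientID, Ward}.
AdmitDate --> PatientID: {AdmitDate}⁺ = {AdmitDate, PatientID}, which is not all of the attributes, so the left side is not a superkey — BCNF is violated.
Its right-hand attributes {PatientID} are all prime, as are those of every other non-superkey FD — the relation is in 3NF.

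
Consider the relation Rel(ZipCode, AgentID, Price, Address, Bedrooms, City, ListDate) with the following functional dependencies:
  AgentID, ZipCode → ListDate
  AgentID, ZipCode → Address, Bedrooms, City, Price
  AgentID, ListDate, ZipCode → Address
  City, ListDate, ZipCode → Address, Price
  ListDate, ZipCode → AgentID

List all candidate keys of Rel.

Attributes never on any right-hand side: {ZipCode} — every candidate key must contain it.
{AgentID, ZipCode} is a candidate key since {AgentID, ZipCode}⁺ = {Address, AgentID, Bedrooms, City, ListDate, Price, ZipCode} covers every attribute.
{ListDate, ZipCode} is a candidate key since {ListDate, ZipCode}⁺ = {Address, AgentID, Bedrooms, City, ListDate, Price, ZipCode} covers every attribute.
No proper subset of any of these is a key, and no other minimal superkey exists.

{AgentID, ZipCode}, {ListDate, ZipCode}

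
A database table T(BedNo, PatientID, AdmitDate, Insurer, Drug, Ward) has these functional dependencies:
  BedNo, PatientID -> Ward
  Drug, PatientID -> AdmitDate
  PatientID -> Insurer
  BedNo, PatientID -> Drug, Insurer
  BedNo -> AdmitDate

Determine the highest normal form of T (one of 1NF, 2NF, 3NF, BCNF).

1NF

Candidate key: {BedNo, PatientID}. Prime attributes: {BedNo, PatientID}.
Drug, PatientID -> AdmitDate breaks BCNF: {Drug, PatientID}⁺ = {AdmitDate, Drug, Insurer, PatientID}, so {Drug, PatientID} is not a superkey.
Drug, PatientID -> AdmitDate determines the non-prime attribute {AdmitDate} from a non-superkey — 3NF is violated.
Since {BedNo} ⊂ {BedNo, PatientID} and {BedNo}⁺ ⊇ {AdmitDate} with {AdmitDate} non-prime, there is a partial dependency; 2NF fails.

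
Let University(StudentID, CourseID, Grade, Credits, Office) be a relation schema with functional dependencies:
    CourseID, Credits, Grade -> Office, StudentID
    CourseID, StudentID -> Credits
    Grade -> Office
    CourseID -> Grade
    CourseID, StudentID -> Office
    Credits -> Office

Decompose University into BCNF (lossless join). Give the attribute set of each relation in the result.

{CourseID, Credits, StudentID}; {CourseID, Grade}; {Grade, Office}

Candidate keys of the original relation: {CourseID, Credits}, {CourseID, StudentID}.
{CourseID, Credits, Grade, Office, StudentID}: {Grade} determines {Grade, Office} here but is not a superkey — split on Grade -> Office, giving {Grade, Office} and {CourseID, Credits, Grade, StudentID}.
{Grade, Office} is in BCNF.
{CourseID, Credits, Grade, StudentID}: {CourseID} determines {CourseID, Grade} here but is not a superkey — split on CourseID -> Grade, giving {CourseID, Grade} and {CourseID, Credits, StudentID}.
{CourseID, Grade} is in BCNF.
{CourseID, Credits, StudentID} is in BCNF.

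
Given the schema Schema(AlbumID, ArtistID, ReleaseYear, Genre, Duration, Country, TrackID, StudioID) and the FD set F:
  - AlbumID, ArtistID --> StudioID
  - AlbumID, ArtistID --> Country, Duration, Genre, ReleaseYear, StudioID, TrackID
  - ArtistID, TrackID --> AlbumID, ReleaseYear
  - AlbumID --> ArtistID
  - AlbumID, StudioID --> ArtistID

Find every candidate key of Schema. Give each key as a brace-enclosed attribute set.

{AlbumID}, {ArtistID, TrackID}

{AlbumID} is a candidate key since {AlbumID}⁺ = {AlbumID, ArtistID, Country, Duration, Genre, ReleaseYear, StudioID, TrackID} covers every attribute.
{ArtistID, TrackID} is a candidate key since {ArtistID, TrackID}⁺ = {AlbumID, ArtistID, Country, Duration, Genre, ReleaseYear, StudioID, TrackID} covers every attribute.
Any other superkey properly contains one of these, so there are no further candidate keys.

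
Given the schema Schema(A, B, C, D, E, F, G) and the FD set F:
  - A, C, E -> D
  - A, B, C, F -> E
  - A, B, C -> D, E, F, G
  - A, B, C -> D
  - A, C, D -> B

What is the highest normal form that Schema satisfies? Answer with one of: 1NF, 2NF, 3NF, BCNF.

Candidate keys: {A, B, C}, {A, C, D}, {A, C, E}. Prime attributes: {A, B, C, D, E}.
Every FD has a superkey on the left, so the relation is in BCNF.

BCNF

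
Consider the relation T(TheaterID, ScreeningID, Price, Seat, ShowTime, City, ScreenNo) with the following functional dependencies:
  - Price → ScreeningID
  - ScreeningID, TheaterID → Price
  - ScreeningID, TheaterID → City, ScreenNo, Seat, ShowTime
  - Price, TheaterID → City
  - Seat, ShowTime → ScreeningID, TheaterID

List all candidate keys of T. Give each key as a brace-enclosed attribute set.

{Price, TheaterID}⁺ = {City, Price, ScreenNo, ScreeningID, Seat, ShowTime, TheaterID}, which is every attribute, so {Price, TheaterID} is a candidate key.
{ScreeningID, TheaterID}⁺ = {City, Price, ScreenNo, ScreeningID, Seat, ShowTime, TheaterID}, which is every attribute, so {ScreeningID, TheaterID} is a candidate key.
{Seat, ShowTime}⁺ = {City, Price, ScreenNo, ScreeningID, Seat, ShowTime, TheaterID}, which is every attribute, so {Seat, ShowTime} is a candidate key.
Any other superkey properly contains one of these, so there are no further candidate keys.

{Price, TheaterID}, {ScreeningID, TheaterID}, {Seat, ShowTime}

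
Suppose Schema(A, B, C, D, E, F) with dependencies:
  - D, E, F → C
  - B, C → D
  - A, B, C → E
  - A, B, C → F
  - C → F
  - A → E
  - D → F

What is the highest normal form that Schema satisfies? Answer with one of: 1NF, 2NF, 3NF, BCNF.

1NF

Candidate keys: {A, B, C}, {A, B, D}. Prime attributes: {A, B, C, D}.
For D, E, F → C we have {D, E, F}⁺ = {C, D, E, F}; {D, E, F} is not a superkey, so BCNF fails.
Because {F} is non-prime and the left side of C → F is not a superkey, the relation is not in 3NF.
The proper key subset {A} of {A, B, C} determines non-prime {E}, so the relation is not even in 2NF.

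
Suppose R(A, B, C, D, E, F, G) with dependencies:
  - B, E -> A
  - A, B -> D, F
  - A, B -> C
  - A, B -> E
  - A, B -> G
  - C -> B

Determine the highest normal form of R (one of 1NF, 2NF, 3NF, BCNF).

Candidate keys: {A, B}, {A, C}, {B, E}, {C, E}. Prime attributes: {A, B, C, E}.
C -> B breaks BCNF: {C}⁺ = {B, C}, so {C} is not a superkey.
But every attribute on its right side ({B}) is prime, and the same holds for every other non-superkey FD, so 3NF still holds.

3NF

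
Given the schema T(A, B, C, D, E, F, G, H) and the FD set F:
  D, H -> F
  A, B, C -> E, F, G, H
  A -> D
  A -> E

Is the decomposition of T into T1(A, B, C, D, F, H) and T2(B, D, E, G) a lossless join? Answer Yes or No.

No

Common attributes: {B, D}; their closure is {B, D}.
The closure covers neither T1 nor T2 entirely; the join is not lossless.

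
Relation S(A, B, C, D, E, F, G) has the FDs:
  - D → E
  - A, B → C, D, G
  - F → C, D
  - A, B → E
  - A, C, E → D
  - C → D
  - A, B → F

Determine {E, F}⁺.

{C, D, E, F}

Start with {E, F}.
F → C, D applies; add {C, D} → now {C, D, E, F}.
No further FD applies.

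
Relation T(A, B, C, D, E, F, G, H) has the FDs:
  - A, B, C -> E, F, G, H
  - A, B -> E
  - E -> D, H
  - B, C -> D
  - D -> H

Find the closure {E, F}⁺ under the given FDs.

Start with {E, F}.
E -> D, H applies; add {D, H} → now {D, E, F, H}.
No further FD applies.

{D, E, F, H}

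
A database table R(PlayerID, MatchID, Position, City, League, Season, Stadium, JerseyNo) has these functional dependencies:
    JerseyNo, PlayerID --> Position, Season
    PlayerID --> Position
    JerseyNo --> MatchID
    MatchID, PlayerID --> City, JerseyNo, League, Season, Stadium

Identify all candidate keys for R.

{JerseyNo, PlayerID}, {MatchID, PlayerID}

Attributes never on any right-hand side: {PlayerID} — every candidate key must contain it.
Closure of {JerseyNo, PlayerID} is {City, JerseyNo, League, MatchID, PlayerID, Position, Season, Stadium}, the whole schema; {JerseyNo, PlayerID} is a candidate key.
Closure of {MatchID, PlayerID} is {City, JerseyNo, League, MatchID, PlayerID, Position, Season, Stadium}, the whole schema; {MatchID, PlayerID} is a candidate key.
These are minimal and exhaustive — every other superkey contains one of them.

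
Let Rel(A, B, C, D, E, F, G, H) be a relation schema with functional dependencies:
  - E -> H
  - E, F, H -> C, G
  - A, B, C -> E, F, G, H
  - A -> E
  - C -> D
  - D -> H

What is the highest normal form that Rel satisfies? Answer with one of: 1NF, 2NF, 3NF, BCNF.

Candidate keys: {A, B, C}, {A, B, F}. Prime attributes: {A, B, C, F}.
E -> H: {E}⁺ = {E, H}, which is not all of the attributes, so the left side is not a superkey — BCNF is violated.
E -> H determines the non-prime attribute {H} from a non-superkey — 3NF is violated.
The proper key subset {A} of {A, B, C} determines non-prime {E, H}, so the relation is not even in 2NF.

1NF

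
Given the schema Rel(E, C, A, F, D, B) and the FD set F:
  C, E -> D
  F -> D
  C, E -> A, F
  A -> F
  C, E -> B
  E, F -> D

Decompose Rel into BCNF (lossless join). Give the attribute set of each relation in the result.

Candidate key of the original relation: {C, E}.
Within {A, B, C, D, E, F}: {F}⁺ ∩ {A, B, C, D, E, F} = {D, F}, not the whole set, so F -> D violates BCNF; decompose into {D, F} and {A, B, C, E, F}.
{D, F} has no BCNF violation.
Within {A, B, C, E, F}: {A}⁺ ∩ {A, B, C, E, F} = {A, F}, not the whole set, so A -> F violates BCNF; decompose into {A, F} and {A, B, C, E}.
{A, F} has no BCNF violation.
{A, B, C, E} has no BCNF violation.

{A, B, C, E}; {A, F}; {D, F}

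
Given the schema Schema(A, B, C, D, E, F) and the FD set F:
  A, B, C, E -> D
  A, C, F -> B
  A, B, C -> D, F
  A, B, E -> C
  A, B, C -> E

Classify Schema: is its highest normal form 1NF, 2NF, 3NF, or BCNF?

BCNF

Candidate keys: {A, B, C}, {A, B, E}, {A, C, F}. Prime attributes: {A, B, C, E, F}.
The left-hand side of every FD is a superkey, so BCNF is satisfied.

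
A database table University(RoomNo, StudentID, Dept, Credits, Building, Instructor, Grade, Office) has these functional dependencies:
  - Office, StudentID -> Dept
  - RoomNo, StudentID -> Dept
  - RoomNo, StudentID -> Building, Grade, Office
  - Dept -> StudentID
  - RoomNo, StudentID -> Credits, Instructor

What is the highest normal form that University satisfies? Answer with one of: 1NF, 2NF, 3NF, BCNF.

Candidate keys: {Dept, RoomNo}, {RoomNo, StudentID}. Prime attributes: {Dept, RoomNo, StudentID}.
Office, StudentID -> Dept: {Office, StudentID}⁺ = {Dept, Office, StudentID}, which is not all of the attributes, so the left side is not a superkey — BCNF is violated.
Its right-hand attributes {Dept} are all prime, as are those of every other non-superkey FD — the relation is in 3NF.

3NF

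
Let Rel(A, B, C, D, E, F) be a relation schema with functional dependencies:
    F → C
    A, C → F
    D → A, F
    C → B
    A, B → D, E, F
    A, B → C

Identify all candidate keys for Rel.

Closure of {D} is {A, B, C, D, E, F}, the whole schema; {D} is a candidate key.
Closure of {A, B} is {A, B, C, D, E, F}, the whole schema; {A, B} is a candidate key.
Closure of {A, C} is {A, B, C, D, E, F}, the whole schema; {A, C} is a candidate key.
Closure of {A, F} is {A, B, C, D, E, F}, the whole schema; {A, F} is a candidate key.
No proper subset of any of these is a key, and no other minimal superkey exists.

{A, B}, {A, C}, {A, F}, {D}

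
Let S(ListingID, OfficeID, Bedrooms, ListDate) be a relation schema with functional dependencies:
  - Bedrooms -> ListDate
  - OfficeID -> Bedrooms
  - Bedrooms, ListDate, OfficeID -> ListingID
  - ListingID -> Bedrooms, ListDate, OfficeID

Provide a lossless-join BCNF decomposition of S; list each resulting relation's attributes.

Candidate keys of the original relation: {ListingID}, {OfficeID}.
{Bedrooms, ListDate, ListingID, OfficeID}: {Bedrooms} determines {Bedrooms, ListDate} here but is not a superkey — split on Bedrooms -> ListDate, giving {Bedrooms, ListDate} and {Bedrooms, ListingID, OfficeID}.
{Bedrooms, ListDate} is in BCNF.
{Bedrooms, ListingID, OfficeID} is in BCNF.

{Bedrooms, ListDate}; {Bedrooms, ListingID, OfficeID}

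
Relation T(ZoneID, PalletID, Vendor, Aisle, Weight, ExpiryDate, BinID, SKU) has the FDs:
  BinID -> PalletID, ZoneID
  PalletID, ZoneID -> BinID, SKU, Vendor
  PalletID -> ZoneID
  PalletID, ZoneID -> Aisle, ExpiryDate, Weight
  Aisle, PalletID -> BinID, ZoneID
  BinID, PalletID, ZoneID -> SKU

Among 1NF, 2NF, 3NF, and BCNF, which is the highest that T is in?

Candidate keys: {BinID}, {PalletID}. Prime attributes: {BinID, PalletID}.
Every FD has a superkey on the left, so the relation is in BCNF.

BCNF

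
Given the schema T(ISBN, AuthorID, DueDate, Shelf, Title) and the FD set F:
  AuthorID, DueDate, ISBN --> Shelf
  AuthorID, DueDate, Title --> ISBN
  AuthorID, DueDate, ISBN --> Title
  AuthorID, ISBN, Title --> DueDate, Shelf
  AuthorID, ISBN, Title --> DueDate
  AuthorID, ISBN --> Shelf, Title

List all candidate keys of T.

{AuthorID, DueDate, Title}, {AuthorID, ISBN}

Attributes never on any right-hand side: {AuthorID} — every candidate key must contain it.
{AuthorID, ISBN}⁺ = {AuthorID, DueDate, ISBN, Shelf, Title} — all of the relation — so {AuthorID, ISBN} is a candidate key.
{AuthorID, DueDate, Title}⁺ = {AuthorID, DueDate, ISBN, Shelf, Title} — all of the relation — so {AuthorID, DueDate, Title} is a candidate key.
No proper subset of any of these is a key, and no other minimal superkey exists.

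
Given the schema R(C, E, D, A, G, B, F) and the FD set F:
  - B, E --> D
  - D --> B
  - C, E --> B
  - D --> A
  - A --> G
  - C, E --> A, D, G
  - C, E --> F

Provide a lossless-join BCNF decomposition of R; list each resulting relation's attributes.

Candidate key of the original relation: {C, E}.
Within {A, B, C, D, E, F, G}: {B, E}⁺ ∩ {A, B, C, D, E, F, G} = {A, B, D, E, G}, not the whole set, so B, E --> A, D, G violates BCNF; decompose into {A, B, D, E, G} and {B, C, E, F}.
Within {A, B, D, E, G}: {D}⁺ ∩ {A, B, D, E, G} = {A, B, D, G}, not the whole set, so D --> A, B, G violates BCNF; decompose into {A, B, D, G} and {D, E}.
Within {A, B, D, G}: {A}⁺ ∩ {A, B, D, G} = {A, G}, not the whole set, so A --> G violates BCNF; decompose into {A, G} and {A, B, D}.
{A, G} has no BCNF violation.
{A, B, D} has no BCNF violation.
{D, E} has no BCNF violation.
{B, C, E, F} has no BCNF violation.

{A, B, D}; {A, G}; {B, C, E, F}; {D, E}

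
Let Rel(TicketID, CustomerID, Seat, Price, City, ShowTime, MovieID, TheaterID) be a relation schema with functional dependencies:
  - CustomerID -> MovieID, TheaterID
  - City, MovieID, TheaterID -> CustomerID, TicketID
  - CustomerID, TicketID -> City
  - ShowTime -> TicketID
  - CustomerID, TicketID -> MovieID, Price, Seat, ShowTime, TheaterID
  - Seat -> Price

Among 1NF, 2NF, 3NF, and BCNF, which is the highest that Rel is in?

Candidate keys: {City, CustomerID}, {City, MovieID, TheaterID}, {CustomerID, ShowTime}, {CustomerID, TicketID}. Prime attributes: {City, CustomerID, MovieID, ShowTime, TheaterID, TicketID}.
CustomerID -> MovieID, TheaterID: {CustomerID}⁺ = {CustomerID, MovieID, TheaterID}, which is not all of the attributes, so the left side is not a superkey — BCNF is violated.
Seat -> Price determines the non-prime attribute {Price} from a non-superkey — 3NF is violated.
No non-prime attribute depends on a proper subset of any candidate key, so 2NF holds.

2NF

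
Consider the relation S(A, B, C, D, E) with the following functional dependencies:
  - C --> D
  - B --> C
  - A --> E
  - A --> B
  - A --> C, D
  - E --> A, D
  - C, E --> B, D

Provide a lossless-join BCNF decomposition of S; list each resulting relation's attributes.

Candidate keys of the original relation: {A}, {E}.
In {A, B, C, D, E}, {C} is not a superkey ({C}⁺ restricted to this set is {C, D}), so split on C --> D into {C, D} and {A, B, C, E}.
{C, D}: every determinant is a superkey — BCNF.
In {A, B, C, E}, {B} is not a superkey ({B}⁺ restricted to this set is {B, C}), so split on B --> C into {B, C} and {A, B, E}.
{B, C}: every determinant is a superkey — BCNF.
{A, B, E}: every determinant is a superkey — BCNF.

{A, B, E}; {B, C}; {C, D}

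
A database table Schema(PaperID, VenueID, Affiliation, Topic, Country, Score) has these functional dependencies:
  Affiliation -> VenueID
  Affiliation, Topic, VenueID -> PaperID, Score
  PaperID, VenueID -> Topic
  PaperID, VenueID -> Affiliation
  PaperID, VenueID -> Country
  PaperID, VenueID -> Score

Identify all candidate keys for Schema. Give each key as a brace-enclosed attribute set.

{Affiliation, PaperID}⁺ = {Affiliation, Country, PaperID, Score, Topic, VenueID}, which is every attribute, so {Affiliation, PaperID} is a candidate key.
{Affiliation, Topic}⁺ = {Affiliation, Country, PaperID, Score, Topic, VenueID}, which is every attribute, so {Affiliation, Topic} is a candidate key.
{PaperID, VenueID}⁺ = {Affiliation, Country, PaperID, Score, Topic, VenueID}, which is every attribute, so {PaperID, VenueID} is a candidate key.
Any other superkey properly contains one of these, so there are no further candidate keys.

{Affiliation, PaperID}, {Affiliation, Topic}, {PaperID, VenueID}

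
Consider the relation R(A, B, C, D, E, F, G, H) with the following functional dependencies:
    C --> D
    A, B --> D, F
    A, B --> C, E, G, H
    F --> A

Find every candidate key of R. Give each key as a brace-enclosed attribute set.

{A, B}, {B, F}

No FD produces {B}, so it must be in every candidate key.
{A, B}⁺ = {A, B, C, D, E, F, G, H} — all of the relation — so {A, B} is a candidate key.
{B, F}⁺ = {A, B, C, D, E, F, G, H} — all of the relation — so {B, F} is a candidate key.
No proper subset of any of these is a key, and no other minimal superkey exists.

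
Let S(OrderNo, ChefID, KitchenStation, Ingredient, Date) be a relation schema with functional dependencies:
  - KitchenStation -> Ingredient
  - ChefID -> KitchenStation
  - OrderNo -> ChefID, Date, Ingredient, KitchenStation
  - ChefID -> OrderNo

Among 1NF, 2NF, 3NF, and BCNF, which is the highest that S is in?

2NF

Candidate keys: {ChefID}, {OrderNo}. Prime attributes: {ChefID, OrderNo}.
KitchenStation -> Ingredient breaks BCNF: {KitchenStation}⁺ = {Ingredient, KitchenStation}, so {KitchenStation} is not a superkey.
KitchenStation -> Ingredient has non-prime {Ingredient} on the right and a non-superkey on the left, so 3NF fails.
With only single-attribute keys there can be no partial dependency, so 2NF holds.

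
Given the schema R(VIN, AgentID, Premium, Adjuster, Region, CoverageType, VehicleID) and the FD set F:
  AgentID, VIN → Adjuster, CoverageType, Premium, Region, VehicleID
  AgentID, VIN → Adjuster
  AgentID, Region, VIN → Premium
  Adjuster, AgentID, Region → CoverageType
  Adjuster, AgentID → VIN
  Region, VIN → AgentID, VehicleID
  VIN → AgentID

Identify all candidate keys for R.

Closure of {VIN} is {Adjuster, AgentID, CoverageType, Premium, Region, VIN, VehicleID}, the whole schema; {VIN} is a candidate key.
Closure of {Adjuster, AgentID} is {Adjuster, AgentID, CoverageType, Premium, Region, VIN, VehicleID}, the whole schema; {Adjuster, AgentID} is a candidate key.
Any other superkey properly contains one of these, so there are no further candidate keys.

{Adjuster, AgentID}, {VIN}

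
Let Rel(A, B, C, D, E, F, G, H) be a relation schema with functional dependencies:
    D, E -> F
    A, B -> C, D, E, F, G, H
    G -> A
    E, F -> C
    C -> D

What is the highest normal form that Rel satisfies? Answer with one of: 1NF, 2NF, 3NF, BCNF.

Candidate keys: {A, B}, {B, G}. Prime attributes: {A, B, G}.
For D, E -> F we have {D, E}⁺ = {C, D, E, F}; {D, E} is not a superkey, so BCNF fails.
Because {F} is non-prime and the left side of D, E -> F is not a superkey, the relation is not in 3NF.
No non-prime attribute depends on a proper subset of any candidate key, so 2NF holds.

2NF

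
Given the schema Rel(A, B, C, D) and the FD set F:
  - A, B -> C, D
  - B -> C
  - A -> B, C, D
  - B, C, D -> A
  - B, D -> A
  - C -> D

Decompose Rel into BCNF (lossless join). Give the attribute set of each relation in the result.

{A, B, C}; {C, D}

Candidate keys of the original relation: {A}, {B}.
In {A, B, C, D}, {C} is not a superkey ({C}⁺ restricted to this set is {C, D}), so split on C -> D into {C, D} and {A, B, C}.
{C, D} has no BCNF violation.
{A, B, C} has no BCNF violation.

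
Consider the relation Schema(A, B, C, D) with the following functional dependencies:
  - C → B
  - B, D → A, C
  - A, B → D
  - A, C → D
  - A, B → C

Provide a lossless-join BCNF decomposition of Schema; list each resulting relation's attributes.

{A, C, D}; {B, C}

Candidate keys of the original relation: {A, B}, {A, C}, {B, D}, {C, D}.
{A, B, C, D}: {C} determines {B, C} here but is not a superkey — split on C → B, giving {B, C} and {A, C, D}.
{B, C} has no BCNF violation.
{A, C, D} has no BCNF violation.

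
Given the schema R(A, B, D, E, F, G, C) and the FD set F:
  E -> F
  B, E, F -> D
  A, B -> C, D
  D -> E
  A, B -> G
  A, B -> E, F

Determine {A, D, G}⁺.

{A, D, E, F, G}

Start with {A, D, G}.
D -> E applies; add {E} → now {A, D, E, G}.
E -> F applies; add {F} → now {A, D, E, F, G}.
No further FD applies.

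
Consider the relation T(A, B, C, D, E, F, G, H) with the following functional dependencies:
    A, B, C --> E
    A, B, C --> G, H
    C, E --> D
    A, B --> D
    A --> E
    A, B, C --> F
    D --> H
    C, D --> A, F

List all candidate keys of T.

Attributes never on any right-hand side: {B, C} — every candidate key must contain all of them.
{A, B, C}⁺ = {A, B, C, D, E, F, G, H}, which is every attribute, so {A, B, C} is a candidate key.
{B, C, D}⁺ = {A, B, C, D, E, F, G, H}, which is every attribute, so {B, C, D} is a candidate key.
{B, C, E}⁺ = {A, B, C, D, E, F, G, H}, which is every attribute, so {B, C, E} is a candidate key.
No proper subset of any of these is a key, and no other minimal superkey exists.

{A, B, C}, {B, C, D}, {B, C, E}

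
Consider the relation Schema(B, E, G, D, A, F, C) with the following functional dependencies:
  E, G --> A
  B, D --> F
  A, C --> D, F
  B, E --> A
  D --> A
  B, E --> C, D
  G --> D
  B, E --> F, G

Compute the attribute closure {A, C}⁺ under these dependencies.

Start with {A, C}.
A, C --> D, F applies; add {D, F} → now {A, C, D, F}.
No further FD applies.

{A, C, D, F}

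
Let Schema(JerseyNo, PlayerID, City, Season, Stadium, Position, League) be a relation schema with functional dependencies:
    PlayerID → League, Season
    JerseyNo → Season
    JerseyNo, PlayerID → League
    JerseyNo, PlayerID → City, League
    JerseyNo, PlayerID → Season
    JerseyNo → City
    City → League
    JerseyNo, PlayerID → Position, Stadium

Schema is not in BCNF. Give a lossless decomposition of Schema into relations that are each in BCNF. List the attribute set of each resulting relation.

Candidate key of the original relation: {JerseyNo, PlayerID}.
Within {City, JerseyNo, League, PlayerID, Position, Season, Stadium}: {PlayerID}⁺ ∩ {City, JerseyNo, League, PlayerID, Position, Season, Stadium} = {League, PlayerID, Season}, not the whole set, so PlayerID → League, Season violates BCNF; decompose into {League, PlayerID, Season} and {City, JerseyNo, PlayerID, Position, Stadium}.
{League, PlayerID, Season} has no BCNF violation.
Within {City, JerseyNo, PlayerID, Position, Stadium}: {JerseyNo}⁺ ∩ {City, JerseyNo, PlayerID, Position, Stadium} = {City, JerseyNo}, not the whole set, so JerseyNo → City violates BCNF; decompose into {City, JerseyNo} and {JerseyNo, PlayerID, Position, Stadium}.
{City, JerseyNo} has no BCNF violation.
{JerseyNo, PlayerID, Position, Stadium} has no BCNF violation.

{City, JerseyNo}; {JerseyNo, PlayerID, Position, Stadium}; {League, PlayerID, Season}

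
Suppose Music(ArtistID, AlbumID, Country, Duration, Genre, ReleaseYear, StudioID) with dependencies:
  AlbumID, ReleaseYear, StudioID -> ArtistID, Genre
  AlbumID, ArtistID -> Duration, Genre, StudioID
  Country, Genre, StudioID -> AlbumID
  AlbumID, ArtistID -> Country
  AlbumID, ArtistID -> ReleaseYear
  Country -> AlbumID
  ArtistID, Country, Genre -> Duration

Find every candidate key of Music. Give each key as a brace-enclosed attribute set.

{AlbumID, ArtistID}⁺ = {AlbumID, ArtistID, Country, Duration, Genre, ReleaseYear, StudioID}, which is every attribute, so {AlbumID, ArtistID} is a candidate key.
{ArtistID, Country}⁺ = {AlbumID, ArtistID, Country, Duration, Genre, ReleaseYear, StudioID}, which is every attribute, so {ArtistID, Country} is a candidate key.
{AlbumID, ReleaseYear, StudioID}⁺ = {AlbumID, ArtistID, Country, Duration, Genre, ReleaseYear, StudioID}, which is every attribute, so {AlbumID, ReleaseYear, StudioID} is a candidate key.
{Country, ReleaseYear, StudioID}⁺ = {AlbumID, ArtistID, Country, Duration, Genre, ReleaseYear, StudioID}, which is every attribute, so {Country, ReleaseYear, StudioID} is a candidate key.
Any other superkey properly contains one of these, so there are no further candidate keys.

{AlbumID, ArtistID}, {AlbumID, ReleaseYear, StudioID}, {ArtistID, Country}, {Country, ReleaseYear, StudioID}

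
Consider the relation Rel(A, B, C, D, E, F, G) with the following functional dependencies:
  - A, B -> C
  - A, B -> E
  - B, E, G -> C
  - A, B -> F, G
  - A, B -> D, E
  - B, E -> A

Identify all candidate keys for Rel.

{A, B}, {B, E}

{B} never appears on the right of any FD, so every key must include it.
{A, B} is a candidate key since {A, B}⁺ = {A, B, C, D, E, F, G} covers every attribute.
{B, E} is a candidate key since {B, E}⁺ = {A, B, C, D, E, F, G} covers every attribute.
These are minimal and exhaustive — every other superkey contains one of them.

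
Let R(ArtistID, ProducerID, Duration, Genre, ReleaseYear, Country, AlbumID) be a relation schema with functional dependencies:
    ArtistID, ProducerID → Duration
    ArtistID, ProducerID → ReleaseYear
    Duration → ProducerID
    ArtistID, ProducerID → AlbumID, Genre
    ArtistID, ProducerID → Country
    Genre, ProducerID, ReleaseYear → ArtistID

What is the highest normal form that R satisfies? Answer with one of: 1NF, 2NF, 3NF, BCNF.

3NF

Candidate keys: {ArtistID, Duration}, {ArtistID, ProducerID}, {Duration, Genre, ReleaseYear}, {Genre, ProducerID, ReleaseYear}. Prime attributes: {ArtistID, Duration, Genre, ProducerID, ReleaseYear}.
Duration → ProducerID: {Duration}⁺ = {Duration, ProducerID}, which is not all of the attributes, so the left side is not a superkey — BCNF is violated.
But every attribute on its right side ({ProducerID}) is prime, and the same holds for every other non-superkey FD, so 3NF still holds.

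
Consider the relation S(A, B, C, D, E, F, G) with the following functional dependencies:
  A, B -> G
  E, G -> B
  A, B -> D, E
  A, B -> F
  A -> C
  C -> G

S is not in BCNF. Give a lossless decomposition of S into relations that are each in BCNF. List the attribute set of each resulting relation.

Candidate keys of the original relation: {A, B}, {A, E}.
{A, B, C, D, E, F, G}: {E, G} determines {B, E, G} here but is not a superkey — split on E, G -> B, giving {B, E, G} and {A, C, D, E, F, G}.
{B, E, G} is in BCNF.
{A, C, D, E, F, G}: {A} determines {A, C, G} here but is not a superkey — split on A -> C, G, giving {A, C, G} and {A, D, E, F}.
{A, C, G}: {C} determines {C, G} here but is not a superkey — split on C -> G, giving {C, G} and {A, C}.
{C, G} is in BCNF.
{A, C} is in BCNF.
{A, D, E, F} is in BCNF.

{A, C}; {A, D, E, F}; {B, E, G}; {C, G}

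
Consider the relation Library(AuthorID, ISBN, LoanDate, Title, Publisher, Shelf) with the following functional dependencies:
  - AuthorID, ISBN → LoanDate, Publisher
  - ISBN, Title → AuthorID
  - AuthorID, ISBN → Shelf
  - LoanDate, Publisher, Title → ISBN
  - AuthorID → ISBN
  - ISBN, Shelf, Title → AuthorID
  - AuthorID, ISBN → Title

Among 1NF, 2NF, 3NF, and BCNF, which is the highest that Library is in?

BCNF

Candidate keys: {AuthorID}, {ISBN, Title}, {LoanDate, Publisher, Title}. Prime attributes: {AuthorID, ISBN, LoanDate, Publisher, Title}.
Every FD has a superkey on the left, so the relation is in BCNF.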